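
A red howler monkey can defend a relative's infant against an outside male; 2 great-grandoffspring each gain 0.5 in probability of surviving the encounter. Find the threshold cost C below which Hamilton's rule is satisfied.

0.125

r to a great-grandoffspring = 1/8 (three parent–offspring links: r = (1/2)^3 = 1/8).
Hamilton's rule: n·r·B > C, so the trait is favored while C < n·r·B = 2·0.125·0.5 = 0.125.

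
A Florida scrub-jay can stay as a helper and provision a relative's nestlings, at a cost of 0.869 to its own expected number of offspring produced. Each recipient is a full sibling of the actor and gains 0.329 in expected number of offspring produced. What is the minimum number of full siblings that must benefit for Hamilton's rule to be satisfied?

6

r to a full sibling = 1/2 (full sibs share both parents — two paths of length 2: r = 2·(1/2)^2 = 1/2).
Hamilton's rule: n·r·B > C  ⇒  n > C/(r·B) = 0.869/(0.5·0.329) = 5.283.
The smallest integer exceeding 5.283 is 6.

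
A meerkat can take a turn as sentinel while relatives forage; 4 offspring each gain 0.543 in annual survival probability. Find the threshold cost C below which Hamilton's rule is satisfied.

r to an offspring = 1/2 (one parent–offspring link: r = (1/2)^1 = 1/2).
Hamilton's rule: n·r·B > C, so the trait is favored while C < n·r·B = 4·0.5·0.543 = 1.086.

1.086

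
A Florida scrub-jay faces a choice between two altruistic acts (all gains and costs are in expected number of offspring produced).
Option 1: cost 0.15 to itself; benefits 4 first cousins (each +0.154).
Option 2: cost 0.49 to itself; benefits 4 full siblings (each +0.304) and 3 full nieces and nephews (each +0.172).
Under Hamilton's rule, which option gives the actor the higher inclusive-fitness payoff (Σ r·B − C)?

Option 2

Option 1: r to a first cousin = 0.125.
Option 1: Σ r·B − C = (4·0.125·0.154) − 0.15 = -0.073.
Option 2: r to a full sibling = 0.5.
Option 2: r to a full niece or nephew = 0.25.
Option 2: Σ r·B − C = (4·0.5·0.304 + 3·0.25·0.172) − 0.49 = 0.247.
Option 2 has the higher net inclusive-fitness payoff.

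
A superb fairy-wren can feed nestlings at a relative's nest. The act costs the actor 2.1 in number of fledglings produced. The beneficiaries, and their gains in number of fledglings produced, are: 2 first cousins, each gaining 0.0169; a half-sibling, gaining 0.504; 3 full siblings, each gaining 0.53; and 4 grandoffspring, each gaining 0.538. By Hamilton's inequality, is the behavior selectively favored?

Hamilton's rule: the trait is favored when the sum of r·B over every recipient exceeds the actor's cost C.
r to a first cousin = 1/8 (first cousins share one grandparent pair — two paths of length 4: r = 2·(1/2)^4 = 1/8).
r to a half-sibling = 1/4 (half-sibs share one parent — one path of length 2: r = (1/2)^2 = 1/4).
r to a full sibling = 0.5 (full sibs share both parents — two paths of length 2: r = 2·(1/2)^2 = 1/2).
r to a grandoffspring = 1/4 (two parent–offspring links: r = (1/2)^2 = 1/4).
Summing one r·B term per recipient: 2·0.125·0.0169 + 1·0.25·0.504 + 3·0.5·0.53 + 4·0.25·0.538 = 1.463225.
1.463225 < 2.1: the indirect benefit is less than the cost.

No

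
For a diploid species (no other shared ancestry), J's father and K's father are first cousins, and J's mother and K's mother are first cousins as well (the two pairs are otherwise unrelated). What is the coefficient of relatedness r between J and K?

Wright's path rule: contributions from independent ancestry routes add.
J and K are related in two ways: second cousins through their fathers (r = 1/32) and second cousins through their mothers (r = 1/32).
r = 1/32 + 1/32 = 1/16 = 0.0625.

0.0625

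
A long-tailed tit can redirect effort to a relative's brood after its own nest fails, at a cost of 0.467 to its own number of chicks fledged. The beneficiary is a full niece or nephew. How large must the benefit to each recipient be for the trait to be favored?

r to a full niece or nephew = 0.25 (full aunt/uncle↔niece/nephew: two paths of length 3 through the shared grandparent pair: r = 2·(1/2)^3 = 1/4).
Hamilton's rule with n recipients of equal r: n·r·B > C, so B > C/(n·r) = 0.467/(1·0.25) = 1.868.

1.868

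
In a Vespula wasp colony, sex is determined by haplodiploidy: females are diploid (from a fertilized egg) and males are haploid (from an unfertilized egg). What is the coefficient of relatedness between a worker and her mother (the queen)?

One meiotic link between diploid queen and diploid daughter: r = 1/2.

0.5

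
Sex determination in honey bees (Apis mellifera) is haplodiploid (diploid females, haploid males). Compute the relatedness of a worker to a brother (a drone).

0.25

Her haploid brother carries none of their father's genes and a random half of their mother's genome; that half matches the maternal half of her own genome with probability 1/2: r = 1/2 · 1/2 = 1/4.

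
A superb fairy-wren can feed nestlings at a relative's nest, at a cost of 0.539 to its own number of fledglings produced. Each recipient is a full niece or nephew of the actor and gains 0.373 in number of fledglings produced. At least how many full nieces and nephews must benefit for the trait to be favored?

r to a full niece or nephew = 1/4 (full aunt/uncle↔niece/nephew: two paths of length 3 through the shared grandparent pair: r = 2·(1/2)^3 = 1/4).
Hamilton's rule: n·r·B > C  ⇒  n > C/(r·B) = 0.539/(0.25·0.373) = 5.78.
The smallest integer exceeding 5.78 is 6.

6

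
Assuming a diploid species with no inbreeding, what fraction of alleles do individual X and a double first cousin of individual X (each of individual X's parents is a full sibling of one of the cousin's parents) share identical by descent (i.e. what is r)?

0.25

Each parent–offspring link contributes a factor of 1/2, and independent paths through distinct common ancestors add.
Double first cousins share both grandparent pairs — four paths of length 4: r = 4·(1/2)^4 = 1/4.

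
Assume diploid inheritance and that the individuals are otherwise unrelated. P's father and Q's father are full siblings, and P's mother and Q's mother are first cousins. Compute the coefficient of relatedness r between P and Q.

Independent pedigree routes through distinct common ancestors add.
P and Q are related in two ways: first cousins through their fathers (r = 1/8) and second cousins through their mothers (r = 1/32).
r = 1/8 + 1/32 = 5/32 = 0.15625.

0.15625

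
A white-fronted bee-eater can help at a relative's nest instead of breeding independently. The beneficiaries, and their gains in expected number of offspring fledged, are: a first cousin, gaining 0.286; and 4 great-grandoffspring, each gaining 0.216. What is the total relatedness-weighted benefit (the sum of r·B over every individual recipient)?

r to a first cousin = 0.125 (first cousins share one grandparent pair — two paths of length 4: r = 2·(1/2)^4 = 1/8).
r to a great-grandoffspring = 1/8 (three parent–offspring links: r = (1/2)^3 = 1/8).
Summing one r·B term per recipient: 1·0.125·0.286 + 4·0.125·0.216 = 0.14375.

0.14375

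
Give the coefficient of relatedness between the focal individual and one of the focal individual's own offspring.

Each parent–offspring link contributes a factor of 1/2, and independent paths through distinct common ancestors add.
One parent–offspring link: r = (1/2)^1 = 1/2.

0.5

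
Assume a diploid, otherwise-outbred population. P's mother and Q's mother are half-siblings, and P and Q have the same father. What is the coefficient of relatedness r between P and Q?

Independent pedigree routes through distinct common ancestors add.
P and Q are related in two ways: half first cousins through their mothers (r = 1/16) and half-sibs through their shared father (r = 1/4).
r = 1/16 + 1/4 = 5/16 = 0.3125.

0.3125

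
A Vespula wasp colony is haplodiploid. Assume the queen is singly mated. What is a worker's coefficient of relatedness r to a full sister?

0.75

Haplodiploid full sisters inherit their father's entire haploid genome identically (contributing 1/2) and on average half of their mother's contribution (1/2 · 1/2 = 1/4); r = 1/2 + 1/4 = 3/4.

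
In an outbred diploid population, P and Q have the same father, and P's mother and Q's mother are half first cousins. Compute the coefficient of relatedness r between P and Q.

Independent pedigree routes through distinct common ancestors add.
P and Q are related in two ways: half-sibs through their shared father (r = 1/4) and half second cousins through their mothers (r = 1/64).
r = 1/4 + 1/64 = 17/64 = 0.265625.

0.265625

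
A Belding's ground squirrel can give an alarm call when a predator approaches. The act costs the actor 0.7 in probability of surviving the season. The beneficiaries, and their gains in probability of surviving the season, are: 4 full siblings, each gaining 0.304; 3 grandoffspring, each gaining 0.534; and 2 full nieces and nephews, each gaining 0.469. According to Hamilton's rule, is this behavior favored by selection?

Yes

Hamilton's rule: the trait is favored when the sum of r·B over every recipient exceeds the actor's cost C.
r to a full sibling = 1/2 (full sibs share both parents — two paths of length 2: r = 2·(1/2)^2 = 1/2).
r to a grandoffspring = 0.25 (two parent–offspring links: r = (1/2)^2 = 1/4).
r to a full niece or nephew = 0.25 (full aunt/uncle↔niece/nephew: two paths of length 3 through the shared grandparent pair: r = 2·(1/2)^3 = 1/4).
Summing one r·B term per recipient: 4·0.5·0.304 + 3·0.25·0.534 + 2·0.25·0.469 = 1.243.
1.243 > 0.7: the indirect benefit exceeds the cost.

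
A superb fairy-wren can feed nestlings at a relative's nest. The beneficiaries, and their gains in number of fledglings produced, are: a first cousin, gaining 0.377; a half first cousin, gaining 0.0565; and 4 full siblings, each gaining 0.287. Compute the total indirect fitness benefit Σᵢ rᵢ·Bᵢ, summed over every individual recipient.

r to a first cousin = 0.125 (first cousins share one grandparent pair — two paths of length 4: r = 2·(1/2)^4 = 1/8).
r to a half first cousin = 0.0625 (half first cousins share one grandparent — one path of length 4: r = (1/2)^4 = 1/16).
r to a full sibling = 1/2 (full sibs share both parents — two paths of length 2: r = 2·(1/2)^2 = 1/2).
Summing one r·B term per recipient: 1·0.125·0.377 + 1·0.0625·0.0565 + 4·0.5·0.287 = 0.62465625.

0.62465625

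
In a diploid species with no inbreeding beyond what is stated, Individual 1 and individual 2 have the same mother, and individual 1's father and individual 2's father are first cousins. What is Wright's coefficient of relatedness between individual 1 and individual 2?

Independent pedigree routes through distinct common ancestors add.
Individual 1 and individual 2 are related in two ways: half-sibs through their shared mother (r = 1/4) and second cousins through their fathers (r = 1/32).
r = 1/4 + 1/32 = 0.28125.

0.28125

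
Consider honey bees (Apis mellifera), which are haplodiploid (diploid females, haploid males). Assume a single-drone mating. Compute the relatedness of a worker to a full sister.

0.75

Haplodiploid full sisters inherit their father's entire haploid genome identically (contributing 1/2) and on average half of their mother's contribution (1/2 · 1/2 = 1/4); r = 1/2 + 1/4 = 3/4.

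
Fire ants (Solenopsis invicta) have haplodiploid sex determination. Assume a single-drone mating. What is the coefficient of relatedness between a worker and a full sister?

0.75

Haplodiploid full sisters inherit their father's entire haploid genome identically (contributing 1/2) and on average half of their mother's contribution (1/2 · 1/2 = 1/4); r = 1/2 + 1/4 = 3/4.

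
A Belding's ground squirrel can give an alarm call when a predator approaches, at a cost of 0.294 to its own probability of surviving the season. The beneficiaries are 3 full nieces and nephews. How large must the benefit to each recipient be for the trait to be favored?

r to a full niece or nephew = 0.25 (full aunt/uncle↔niece/nephew: two paths of length 3 through the shared grandparent pair: r = 2·(1/2)^3 = 1/4).
Hamilton's rule with n recipients of equal r: n·r·B > C, so B > C/(n·r) = 0.294/(3·0.25) = 0.392.

0.392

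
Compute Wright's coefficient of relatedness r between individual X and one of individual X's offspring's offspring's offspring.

0.125

Each parent–offspring link contributes a factor of 1/2, and independent paths through distinct common ancestors add.
Three parent–offspring links: r = (1/2)^3 = 1/8.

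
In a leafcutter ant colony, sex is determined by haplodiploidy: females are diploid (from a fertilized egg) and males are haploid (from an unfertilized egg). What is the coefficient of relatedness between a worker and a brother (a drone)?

0.25

Her haploid brother carries none of their father's genes and a random half of their mother's genome; that half matches the maternal half of her own genome with probability 1/2: r = 1/2 · 1/2 = 1/4.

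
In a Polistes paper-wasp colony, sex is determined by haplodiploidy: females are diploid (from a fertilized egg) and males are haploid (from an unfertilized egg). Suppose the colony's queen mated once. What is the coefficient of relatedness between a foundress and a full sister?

Haplodiploid full sisters inherit their father's entire haploid genome identically (contributing 1/2) and on average half of their mother's contribution (1/2 · 1/2 = 1/4); r = 1/2 + 1/4 = 3/4.

0.75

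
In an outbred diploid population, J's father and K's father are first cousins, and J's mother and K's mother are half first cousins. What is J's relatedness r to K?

0.046875

Independent pedigree routes through distinct common ancestors add.
J and K are related in two ways: second cousins through their fathers (r = 1/32) and half second cousins through their mothers (r = 1/64).
r = 1/32 + 1/64 = 3/64 = 0.046875.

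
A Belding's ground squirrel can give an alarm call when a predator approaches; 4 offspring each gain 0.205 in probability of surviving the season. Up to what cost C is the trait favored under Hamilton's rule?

0.41

r to an offspring = 1/2 (one parent–offspring link: r = (1/2)^1 = 1/2).
Hamilton's rule: n·r·B > C, so the trait is favored while C < n·r·B = 4·0.5·0.205 = 0.41.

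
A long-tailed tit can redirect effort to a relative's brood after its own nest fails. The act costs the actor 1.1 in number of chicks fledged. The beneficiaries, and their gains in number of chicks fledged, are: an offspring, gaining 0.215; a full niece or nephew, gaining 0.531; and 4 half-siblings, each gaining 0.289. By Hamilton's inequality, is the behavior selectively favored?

Hamilton's rule: the trait is favored when the sum of r·B over every recipient exceeds the actor's cost C.
r to an offspring = 0.5 (one parent–offspring link: r = (1/2)^1 = 1/2).
r to a full niece or nephew = 0.25 (full aunt/uncle↔niece/nephew: two paths of length 3 through the shared grandparent pair: r = 2·(1/2)^3 = 1/4).
r to a half-sibling = 0.25 (half-sibs share one parent — one path of length 2: r = (1/2)^2 = 1/4).
Summing one r·B term per recipient: 1·0.5·0.215 + 1·0.25·0.531 + 4·0.25·0.289 = 0.52925.
0.52925 < 1.1: the indirect benefit is less than the cost.

No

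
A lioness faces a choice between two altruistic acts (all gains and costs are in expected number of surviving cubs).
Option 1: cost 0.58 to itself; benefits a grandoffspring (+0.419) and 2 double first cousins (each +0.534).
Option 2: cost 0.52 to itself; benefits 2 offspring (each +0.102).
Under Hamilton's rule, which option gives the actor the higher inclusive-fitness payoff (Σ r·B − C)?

Option 1: r to a grandoffspring = 0.25.
Option 1: r to a double first cousin = 0.25.
Option 1: Σ r·B − C = (1·0.25·0.419 + 2·0.25·0.534) − 0.58 = -0.20825.
Option 2: r to an offspring = 0.5.
Option 2: Σ r·B − C = (2·0.5·0.102) − 0.52 = -0.418.
Option 1 has the higher net inclusive-fitness payoff.

Option 1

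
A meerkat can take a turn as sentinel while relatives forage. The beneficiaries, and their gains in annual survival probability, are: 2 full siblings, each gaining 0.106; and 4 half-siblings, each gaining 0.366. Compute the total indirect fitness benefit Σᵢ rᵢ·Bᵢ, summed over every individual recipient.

0.472

r to a full sibling = 0.5 (full sibs share both parents — two paths of length 2: r = 2·(1/2)^2 = 1/2).
r to a half-sibling = 0.25 (half-sibs share one parent — one path of length 2: r = (1/2)^2 = 1/4).
Summing one r·B term per recipient: 2·0.5·0.106 + 4·0.25·0.366 = 0.472.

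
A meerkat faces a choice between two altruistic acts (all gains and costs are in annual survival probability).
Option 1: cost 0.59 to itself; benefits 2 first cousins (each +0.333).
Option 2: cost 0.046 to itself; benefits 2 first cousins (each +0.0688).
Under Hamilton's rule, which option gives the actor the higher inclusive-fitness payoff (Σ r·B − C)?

Option 1: r to a first cousin = 0.125.
Option 1: Σ r·B − C = (2·0.125·0.333) − 0.59 = -0.50675.
Option 2: r to a first cousin = 0.125.
Option 2: Σ r·B − C = (2·0.125·0.0688) − 0.046 = -0.0288.
Option 2 has the higher net inclusive-fitness payoff.

Option 2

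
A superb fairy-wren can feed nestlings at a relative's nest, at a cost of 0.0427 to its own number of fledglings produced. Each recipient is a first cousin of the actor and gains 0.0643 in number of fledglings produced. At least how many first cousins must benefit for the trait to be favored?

r to a first cousin = 0.125 (first cousins share one grandparent pair — two paths of length 4: r = 2·(1/2)^4 = 1/8).
Hamilton's rule: n·r·B > C  ⇒  n > C/(r·B) = 0.0427/(0.125·0.0643) = 5.313.
The smallest integer exceeding 5.313 is 6.

6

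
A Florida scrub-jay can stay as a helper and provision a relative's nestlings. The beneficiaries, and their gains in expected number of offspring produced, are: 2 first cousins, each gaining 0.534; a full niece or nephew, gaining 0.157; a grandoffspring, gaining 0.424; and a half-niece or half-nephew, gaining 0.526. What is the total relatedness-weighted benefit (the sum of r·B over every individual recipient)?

0.3445

r to a first cousin = 1/8 (first cousins share one grandparent pair — two paths of length 4: r = 2·(1/2)^4 = 1/8).
r to a full niece or nephew = 1/4 (full aunt/uncle↔niece/nephew: two paths of length 3 through the shared grandparent pair: r = 2·(1/2)^3 = 1/4).
r to a grandoffspring = 1/4 (two parent–offspring links: r = (1/2)^2 = 1/4).
r to a half-niece or half-nephew = 1/8 (half-aunt/uncle↔niece/nephew: one path of length 3: r = (1/2)^3 = 1/8).
Summing one r·B term per recipient: 2·0.125·0.534 + 1·0.25·0.157 + 1·0.25·0.424 + 1·0.125·0.526 = 0.3445.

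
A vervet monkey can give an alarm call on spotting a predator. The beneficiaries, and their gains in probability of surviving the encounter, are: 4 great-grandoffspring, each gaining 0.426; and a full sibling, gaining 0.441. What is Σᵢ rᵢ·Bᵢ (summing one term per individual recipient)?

r to a great-grandoffspring = 0.125 (three parent–offspring links: r = (1/2)^3 = 1/8).
r to a full sibling = 0.5 (full sibs share both parents — two paths of length 2: r = 2·(1/2)^2 = 1/2).
Summing one r·B term per recipient: 4·0.125·0.426 + 1·0.5·0.441 = 0.4335.

0.4335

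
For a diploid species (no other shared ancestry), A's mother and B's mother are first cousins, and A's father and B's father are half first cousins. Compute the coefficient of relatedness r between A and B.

0.046875

Wright's path rule: contributions from independent ancestry routes add.
A and B are related in two ways: second cousins through their mothers (r = 1/32) and half second cousins through their fathers (r = 1/64).
r = 1/32 + 1/64 = 3/64 = 0.046875.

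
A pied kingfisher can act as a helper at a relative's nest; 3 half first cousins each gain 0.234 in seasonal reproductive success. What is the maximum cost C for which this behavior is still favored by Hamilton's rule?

r to a half first cousin = 1/16 (half first cousins share one grandparent — one path of length 4: r = (1/2)^4 = 1/16).
Hamilton's rule: n·r·B > C, so the trait is favored while C < n·r·B = 3·0.0625·0.234 = 0.043875.

0.043875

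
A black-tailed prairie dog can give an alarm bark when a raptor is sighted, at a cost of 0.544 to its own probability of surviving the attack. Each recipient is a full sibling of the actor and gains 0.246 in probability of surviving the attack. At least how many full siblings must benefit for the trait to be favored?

5

r to a full sibling = 0.5 (full sibs share both parents — two paths of length 2: r = 2·(1/2)^2 = 1/2).
Hamilton's rule: n·r·B > C  ⇒  n > C/(r·B) = 0.544/(0.5·0.246) = 4.423.
The smallest integer exceeding 4.423 is 5.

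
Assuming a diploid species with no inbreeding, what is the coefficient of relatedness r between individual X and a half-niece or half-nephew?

0.125

Each parent–offspring link contributes a factor of 1/2, and independent paths through distinct common ancestors add.
Half-aunt/uncle↔niece/nephew: one path of length 3: r = (1/2)^3 = 1/8.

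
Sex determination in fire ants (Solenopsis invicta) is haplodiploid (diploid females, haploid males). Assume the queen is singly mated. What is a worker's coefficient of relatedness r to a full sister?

Haplodiploid full sisters inherit their father's entire haploid genome identically (contributing 1/2) and on average half of their mother's contribution (1/2 · 1/2 = 1/4); r = 1/2 + 1/4 = 3/4.

0.75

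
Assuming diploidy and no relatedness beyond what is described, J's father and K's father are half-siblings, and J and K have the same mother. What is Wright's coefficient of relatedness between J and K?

0.3125

With two independent routes of shared ancestry, r is the sum of the two contributions.
J and K are related in two ways: half first cousins through their fathers (r = 1/16) and half-sibs through their shared mother (r = 1/4).
r = 1/16 + 1/4 = 0.3125.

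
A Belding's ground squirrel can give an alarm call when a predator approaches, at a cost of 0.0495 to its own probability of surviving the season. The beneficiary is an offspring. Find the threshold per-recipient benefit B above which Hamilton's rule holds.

0.099

r to an offspring = 0.5 (one parent–offspring link: r = (1/2)^1 = 1/2).
Hamilton's rule with n recipients of equal r: n·r·B > C, so B > C/(n·r) = 0.0495/(1·0.5) = 0.099.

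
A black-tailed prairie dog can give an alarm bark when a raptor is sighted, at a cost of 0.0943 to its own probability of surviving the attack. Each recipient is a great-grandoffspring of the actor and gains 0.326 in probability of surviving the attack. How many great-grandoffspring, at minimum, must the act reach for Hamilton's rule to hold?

3

r to a great-grandoffspring = 0.125 (three parent–offspring links: r = (1/2)^3 = 1/8).
Hamilton's rule: n·r·B > C  ⇒  n > C/(r·B) = 0.0943/(0.125·0.326) = 2.314.
The smallest integer exceeding 2.314 is 3.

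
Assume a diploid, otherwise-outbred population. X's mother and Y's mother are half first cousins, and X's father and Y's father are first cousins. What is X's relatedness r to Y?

0.046875

Independent pedigree routes through distinct common ancestors add.
X and Y are related in two ways: half second cousins through their mothers (r = 1/64) and second cousins through their fathers (r = 1/32).
r = 1/64 + 1/32 = 0.046875.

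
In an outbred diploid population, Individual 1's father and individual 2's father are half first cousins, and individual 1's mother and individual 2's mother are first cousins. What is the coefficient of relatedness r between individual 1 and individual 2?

Wright's path rule: contributions from independent ancestry routes add.
Individual 1 and individual 2 are related in two ways: half second cousins through their fathers (r = 1/64) and second cousins through their mothers (r = 1/32).
r = 1/64 + 1/32 = 3/64 = 0.046875.

0.046875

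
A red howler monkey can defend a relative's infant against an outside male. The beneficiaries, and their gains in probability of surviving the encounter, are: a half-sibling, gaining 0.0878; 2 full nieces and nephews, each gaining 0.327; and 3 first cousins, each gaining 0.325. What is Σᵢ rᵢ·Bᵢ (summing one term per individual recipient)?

r to a half-sibling = 1/4 (half-sibs share one parent — one path of length 2: r = (1/2)^2 = 1/4).
r to a full niece or nephew = 1/4 (full aunt/uncle↔niece/nephew: two paths of length 3 through the shared grandparent pair: r = 2·(1/2)^3 = 1/4).
r to a first cousin = 0.125 (first cousins share one grandparent pair — two paths of length 4: r = 2·(1/2)^4 = 1/8).
Summing one r·B term per recipient: 1·0.25·0.0878 + 2·0.25·0.327 + 3·0.125·0.325 = 0.307325.

0.307325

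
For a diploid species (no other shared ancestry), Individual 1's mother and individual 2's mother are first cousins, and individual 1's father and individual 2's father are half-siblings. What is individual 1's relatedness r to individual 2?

Wright's path rule: contributions from independent ancestry routes add.
Individual 1 and individual 2 are related in two ways: second cousins through their mothers (r = 1/32) and half first cousins through their fathers (r = 1/16).
r = 1/32 + 1/16 = 3/32 = 0.09375.

0.09375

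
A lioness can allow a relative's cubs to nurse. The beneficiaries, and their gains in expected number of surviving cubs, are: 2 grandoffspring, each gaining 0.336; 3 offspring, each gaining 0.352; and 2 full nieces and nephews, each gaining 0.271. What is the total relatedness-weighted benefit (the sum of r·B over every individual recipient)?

0.8315

r to a grandoffspring = 1/4 (two parent–offspring links: r = (1/2)^2 = 1/4).
r to an offspring = 0.5 (one parent–offspring link: r = (1/2)^1 = 1/2).
r to a full niece or nephew = 0.25 (full aunt/uncle↔niece/nephew: two paths of length 3 through the shared grandparent pair: r = 2·(1/2)^3 = 1/4).
Summing one r·B term per recipient: 2·0.25·0.336 + 3·0.5·0.352 + 2·0.25·0.271 = 0.8315.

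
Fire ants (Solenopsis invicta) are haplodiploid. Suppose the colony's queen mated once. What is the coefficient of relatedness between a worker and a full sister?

Haplodiploid full sisters inherit their father's entire haploid genome identically (contributing 1/2) and on average half of their mother's contribution (1/2 · 1/2 = 1/4); r = 1/2 + 1/4 = 3/4.

0.75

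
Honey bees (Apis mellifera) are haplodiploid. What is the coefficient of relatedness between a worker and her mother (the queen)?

0.5

One meiotic link between diploid queen and diploid daughter: r = 1/2.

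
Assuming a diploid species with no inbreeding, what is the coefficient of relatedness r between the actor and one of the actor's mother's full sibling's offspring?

Each parent–offspring link contributes a factor of 1/2, and independent paths through distinct common ancestors add.
First cousins share one grandparent pair — two paths of length 4: r = 2·(1/2)^4 = 1/8.

0.125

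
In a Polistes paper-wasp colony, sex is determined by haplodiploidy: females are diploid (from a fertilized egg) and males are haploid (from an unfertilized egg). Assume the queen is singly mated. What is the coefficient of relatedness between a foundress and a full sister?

0.75

Haplodiploid full sisters inherit their father's entire haploid genome identically (contributing 1/2) and on average half of their mother's contribution (1/2 · 1/2 = 1/4); r = 1/2 + 1/4 = 3/4.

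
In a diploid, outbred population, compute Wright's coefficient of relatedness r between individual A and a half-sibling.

Half-sibs share one parent — one path of length 2: r = (1/2)^2 = 1/4.

0.25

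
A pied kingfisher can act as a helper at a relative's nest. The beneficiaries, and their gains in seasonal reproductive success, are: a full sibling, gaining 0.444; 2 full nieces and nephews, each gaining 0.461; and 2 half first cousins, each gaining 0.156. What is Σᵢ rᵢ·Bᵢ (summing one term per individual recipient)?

0.472

r to a full sibling = 0.5 (full sibs share both parents — two paths of length 2: r = 2·(1/2)^2 = 1/2).
r to a full niece or nephew = 0.25 (full aunt/uncle↔niece/nephew: two paths of length 3 through the shared grandparent pair: r = 2·(1/2)^3 = 1/4).
r to a half first cousin = 0.0625 (half first cousins share one grandparent — one path of length 4: r = (1/2)^4 = 1/16).
Summing one r·B term per recipient: 1·0.5·0.444 + 2·0.25·0.461 + 2·0.0625·0.156 = 0.472.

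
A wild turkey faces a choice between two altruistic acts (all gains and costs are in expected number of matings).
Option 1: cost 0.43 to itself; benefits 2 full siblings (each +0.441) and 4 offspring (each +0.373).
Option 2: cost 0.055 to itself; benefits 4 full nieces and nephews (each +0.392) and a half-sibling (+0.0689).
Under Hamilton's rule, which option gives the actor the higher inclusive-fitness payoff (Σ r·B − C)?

Option 1

Option 1: r to a full sibling = 0.5.
Option 1: r to an offspring = 0.5.
Option 1: Σ r·B − C = (2·0.5·0.441 + 4·0.5·0.373) − 0.43 = 0.757.
Option 2: r to a full niece or nephew = 0.25.
Option 2: r to a half-sibling = 0.25.
Option 2: Σ r·B − C = (4·0.25·0.392 + 1·0.25·0.0689) − 0.055 = 0.354225.
Option 1 has the higher net inclusive-fitness payoff.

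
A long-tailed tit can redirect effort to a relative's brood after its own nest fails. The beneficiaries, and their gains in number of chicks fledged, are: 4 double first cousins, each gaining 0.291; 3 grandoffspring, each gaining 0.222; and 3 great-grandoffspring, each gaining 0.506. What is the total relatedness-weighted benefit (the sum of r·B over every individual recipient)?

0.64725

r to a double first cousin = 1/4 (double first cousins share both grandparent pairs — four paths of length 4: r = 4·(1/2)^4 = 1/4).
r to a grandoffspring = 1/4 (two parent–offspring links: r = (1/2)^2 = 1/4).
r to a great-grandoffspring = 1/8 (three parent–offspring links: r = (1/2)^3 = 1/8).
Summing one r·B term per recipient: 4·0.25·0.291 + 3·0.25·0.222 + 3·0.125·0.506 = 0.64725.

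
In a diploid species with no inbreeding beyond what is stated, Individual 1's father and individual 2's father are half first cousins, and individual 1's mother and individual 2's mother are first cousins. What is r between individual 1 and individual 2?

Independent pedigree routes through distinct common ancestors add.
Individual 1 and individual 2 are related in two ways: half second cousins through their fathers (r = 1/64) and second cousins through their mothers (r = 1/32).
r = 1/64 + 1/32 = 3/64 = 0.046875.

0.046875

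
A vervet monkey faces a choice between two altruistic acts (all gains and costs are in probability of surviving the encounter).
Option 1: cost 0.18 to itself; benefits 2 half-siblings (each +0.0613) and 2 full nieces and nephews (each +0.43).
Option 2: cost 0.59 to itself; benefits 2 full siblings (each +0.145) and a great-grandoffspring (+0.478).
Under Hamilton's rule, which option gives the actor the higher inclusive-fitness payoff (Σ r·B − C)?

Option 1

Option 1: r to a half-sibling = 0.25.
Option 1: r to a full niece or nephew = 0.25.
Option 1: Σ r·B − C = (2·0.25·0.0613 + 2·0.25·0.43) − 0.18 = 0.06565.
Option 2: r to a full sibling = 0.5.
Option 2: r to a great-grandoffspring = 0.125.
Option 2: Σ r·B − C = (2·0.5·0.145 + 1·0.125·0.478) − 0.59 = -0.38525.
Option 1 has the higher net inclusive-fitness payoff.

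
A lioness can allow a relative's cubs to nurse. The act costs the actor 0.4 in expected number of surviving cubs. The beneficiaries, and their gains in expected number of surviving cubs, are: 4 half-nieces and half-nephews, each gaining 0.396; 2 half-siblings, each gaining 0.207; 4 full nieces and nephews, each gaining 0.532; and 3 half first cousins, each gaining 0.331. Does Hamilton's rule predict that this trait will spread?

Yes

Hamilton's rule: the trait is favored when the sum of r·B over every recipient exceeds the actor's cost C.
r to a half-niece or half-nephew = 0.125 (half-aunt/uncle↔niece/nephew: one path of length 3: r = (1/2)^3 = 1/8).
r to a half-sibling = 0.25 (half-sibs share one parent — one path of length 2: r = (1/2)^2 = 1/4).
r to a full niece or nephew = 1/4 (full aunt/uncle↔niece/nephew: two paths of length 3 through the shared grandparent pair: r = 2·(1/2)^3 = 1/4).
r to a half first cousin = 1/16 (half first cousins share one grandparent — one path of length 4: r = (1/2)^4 = 1/16).
Summing one r·B term per recipient: 4·0.125·0.396 + 2·0.25·0.207 + 4·0.25·0.532 + 3·0.0625·0.331 = 0.8955625.
0.8955625 > 0.4: the indirect benefit exceeds the cost.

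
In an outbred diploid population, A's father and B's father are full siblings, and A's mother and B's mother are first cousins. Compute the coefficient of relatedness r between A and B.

Relatedness sums over independent paths through distinct common ancestors.
A and B are related in two ways: first cousins through their fathers (r = 1/8) and second cousins through their mothers (r = 1/32).
r = 1/8 + 1/32 = 0.15625.

0.15625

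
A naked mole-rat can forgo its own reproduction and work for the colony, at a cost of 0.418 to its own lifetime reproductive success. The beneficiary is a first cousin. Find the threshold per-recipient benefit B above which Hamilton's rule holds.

3.344

r to a first cousin = 0.125 (first cousins share one grandparent pair — two paths of length 4: r = 2·(1/2)^4 = 1/8).
Hamilton's rule with n recipients of equal r: n·r·B > C, so B > C/(n·r) = 0.418/(1·0.125) = 3.344.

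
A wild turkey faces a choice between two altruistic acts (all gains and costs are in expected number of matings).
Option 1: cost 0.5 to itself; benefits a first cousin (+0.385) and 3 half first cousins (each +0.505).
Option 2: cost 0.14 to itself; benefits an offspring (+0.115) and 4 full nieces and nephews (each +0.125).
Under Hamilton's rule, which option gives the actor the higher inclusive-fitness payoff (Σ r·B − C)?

Option 2

Option 1: r to a first cousin = 0.125.
Option 1: r to a half first cousin = 0.0625.
Option 1: Σ r·B − C = (1·0.125·0.385 + 3·0.0625·0.505) − 0.5 = -0.3571875.
Option 2: r to an offspring = 0.5.
Option 2: r to a full niece or nephew = 0.25.
Option 2: Σ r·B − C = (1·0.5·0.115 + 4·0.25·0.125) − 0.14 = 0.0425.
Option 2 has the higher net inclusive-fitness payoff.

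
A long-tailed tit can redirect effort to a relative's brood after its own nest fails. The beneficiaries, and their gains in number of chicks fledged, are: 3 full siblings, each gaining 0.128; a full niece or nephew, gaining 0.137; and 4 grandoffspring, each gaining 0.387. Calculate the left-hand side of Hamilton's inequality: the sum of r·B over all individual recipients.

0.61325

r to a full sibling = 1/2 (full sibs share both parents — two paths of length 2: r = 2·(1/2)^2 = 1/2).
r to a full niece or nephew = 0.25 (full aunt/uncle↔niece/nephew: two paths of length 3 through the shared grandparent pair: r = 2·(1/2)^3 = 1/4).
r to a grandoffspring = 0.25 (two parent–offspring links: r = (1/2)^2 = 1/4).
Summing one r·B term per recipient: 3·0.5·0.128 + 1·0.25·0.137 + 4·0.25·0.387 = 0.61325.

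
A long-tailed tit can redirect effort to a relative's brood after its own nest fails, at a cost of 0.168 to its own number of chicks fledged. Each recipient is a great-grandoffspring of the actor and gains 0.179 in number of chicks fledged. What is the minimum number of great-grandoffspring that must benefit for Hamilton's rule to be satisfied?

r to a great-grandoffspring = 0.125 (three parent–offspring links: r = (1/2)^3 = 1/8).
Hamilton's rule: n·r·B > C  ⇒  n > C/(r·B) = 0.168/(0.125·0.179) = 7.508.
The smallest integer exceeding 7.508 is 8.

8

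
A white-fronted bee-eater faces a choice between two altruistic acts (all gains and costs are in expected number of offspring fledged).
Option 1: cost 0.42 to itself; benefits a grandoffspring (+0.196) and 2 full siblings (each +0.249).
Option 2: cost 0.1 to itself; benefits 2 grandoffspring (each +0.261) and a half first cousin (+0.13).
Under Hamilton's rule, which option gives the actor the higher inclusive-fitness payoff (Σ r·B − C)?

Option 1: r to a grandoffspring = 0.25.
Option 1: r to a full sibling = 0.5.
Option 1: Σ r·B − C = (1·0.25·0.196 + 2·0.5·0.249) − 0.42 = -0.122.
Option 2: r to a grandoffspring = 0.25.
Option 2: r to a half first cousin = 0.0625.
Option 2: Σ r·B − C = (2·0.25·0.261 + 1·0.0625·0.13) − 0.1 = 0.038625.
Option 2 has the higher net inclusive-fitness payoff.

Option 2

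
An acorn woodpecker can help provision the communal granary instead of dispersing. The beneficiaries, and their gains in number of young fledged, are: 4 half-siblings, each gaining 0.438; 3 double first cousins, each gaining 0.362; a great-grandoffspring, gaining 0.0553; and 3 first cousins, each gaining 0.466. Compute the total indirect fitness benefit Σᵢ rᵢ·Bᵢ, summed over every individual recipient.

0.8911625

r to a half-sibling = 0.25 (half-sibs share one parent — one path of length 2: r = (1/2)^2 = 1/4).
r to a double first cousin = 0.25 (double first cousins share both grandparent pairs — four paths of length 4: r = 4·(1/2)^4 = 1/4).
r to a great-grandoffspring = 0.125 (three parent–offspring links: r = (1/2)^3 = 1/8).
r to a first cousin = 1/8 (first cousins share one grandparent pair — two paths of length 4: r = 2·(1/2)^4 = 1/8).
Summing one r·B term per recipient: 4·0.25·0.438 + 3·0.25·0.362 + 1·0.125·0.0553 + 3·0.125·0.466 = 0.8911625.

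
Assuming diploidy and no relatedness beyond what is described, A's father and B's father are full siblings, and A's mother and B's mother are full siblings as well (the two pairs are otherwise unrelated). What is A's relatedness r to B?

0.25

Relatedness sums over independent paths through distinct common ancestors.
A and B are related in two ways: first cousins through their fathers (r = 1/8) and first cousins through their mothers (r = 1/8) — i.e. double first cousins.
r = 1/8 + 1/8 = 1/4 = 0.25.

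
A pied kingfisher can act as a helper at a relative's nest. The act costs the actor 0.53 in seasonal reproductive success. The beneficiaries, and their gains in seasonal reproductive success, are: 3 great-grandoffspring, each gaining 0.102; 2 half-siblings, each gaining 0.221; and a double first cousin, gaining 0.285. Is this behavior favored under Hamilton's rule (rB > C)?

No

Hamilton's rule: the trait is favored when the sum of r·B over every recipient exceeds the actor's cost C.
r to a great-grandoffspring = 0.125 (three parent–offspring links: r = (1/2)^3 = 1/8).
r to a half-sibling = 0.25 (half-sibs share one parent — one path of length 2: r = (1/2)^2 = 1/4).
r to a double first cousin = 0.25 (double first cousins share both grandparent pairs — four paths of length 4: r = 4·(1/2)^4 = 1/4).
Summing one r·B term per recipient: 3·0.125·0.102 + 2·0.25·0.221 + 1·0.25·0.285 = 0.22.
0.22 < 0.53: the indirect benefit is less than the cost.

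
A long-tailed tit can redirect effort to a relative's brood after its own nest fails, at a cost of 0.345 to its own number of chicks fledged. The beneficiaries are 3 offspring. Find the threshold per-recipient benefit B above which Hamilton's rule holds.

0.23

r to an offspring = 0.5 (one parent–offspring link: r = (1/2)^1 = 1/2).
Hamilton's rule with n recipients of equal r: n·r·B > C, so B > C/(n·r) = 0.345/(3·0.5) = 0.23.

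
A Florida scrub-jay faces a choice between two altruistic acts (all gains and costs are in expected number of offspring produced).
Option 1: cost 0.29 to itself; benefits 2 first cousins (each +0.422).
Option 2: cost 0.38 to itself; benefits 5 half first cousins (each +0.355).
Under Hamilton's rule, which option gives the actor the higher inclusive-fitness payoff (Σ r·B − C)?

Option 1

Option 1: r to a first cousin = 0.125.
Option 1: Σ r·B − C = (2·0.125·0.422) − 0.29 = -0.1845.
Option 2: r to a half first cousin = 0.0625.
Option 2: Σ r·B − C = (5·0.0625·0.355) − 0.38 = -0.2690625.
Option 1 has the higher net inclusive-fitness payoff.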